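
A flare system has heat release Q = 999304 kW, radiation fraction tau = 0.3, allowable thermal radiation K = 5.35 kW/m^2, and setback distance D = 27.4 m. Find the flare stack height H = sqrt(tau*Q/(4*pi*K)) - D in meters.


tau*Q/(4*pi*K) = 0.3 * 999304 / (4 * pi * 5.35) = 4459.18
sqrt(4459.18) = 66.7771
H = 66.7771 - 27.4 = 39.38

39.38 m


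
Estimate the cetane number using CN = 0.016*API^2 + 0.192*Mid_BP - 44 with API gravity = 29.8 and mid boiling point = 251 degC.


CN = 0.016 * 29.8^2 + 0.192 * 251 - 44
CN = 14.20864 + 48.192 - 44 = 18.40064

18.40064


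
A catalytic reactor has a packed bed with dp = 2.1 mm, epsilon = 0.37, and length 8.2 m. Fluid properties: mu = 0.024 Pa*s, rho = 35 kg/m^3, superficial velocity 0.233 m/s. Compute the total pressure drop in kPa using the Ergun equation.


dp = 2.1 mm = 0.0021 m
Viscous term = 150*0.024*0.233*(1-0.37)^2 / (0.0021^2*0.37^3) = 1490380
Inertial term = 1.75*35*0.233^2*(1-0.37) / (0.0021*0.37^3) = 19694
dP/L = 1490380 + 19694 = 1510070 Pa/m
dP = 1510070 * 8.2 / 1000 = 12380 kPa

12380 kPa


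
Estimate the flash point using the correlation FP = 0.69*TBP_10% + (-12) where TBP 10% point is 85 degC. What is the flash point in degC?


FP = 0.69 * 85 + (-12) = 46.65

46.65 degC


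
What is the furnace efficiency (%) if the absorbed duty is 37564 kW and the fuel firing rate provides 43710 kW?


Furnace efficiency = Q_absorbed / Q_fuel * 100
= 37564 / 43710 * 100 = 85.94

85.94 %


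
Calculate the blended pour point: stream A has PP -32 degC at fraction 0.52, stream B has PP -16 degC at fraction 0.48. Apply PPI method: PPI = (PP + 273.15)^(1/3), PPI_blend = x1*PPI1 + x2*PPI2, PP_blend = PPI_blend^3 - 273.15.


PPI_1 = (-32 + 273.15)^(1/3) = 6.224375
PPI_2 = (-16 + 273.15)^(1/3) = 6.359098
PPI_blend = 0.52 * 6.224375 + 0.48 * 6.359098 = 6.289042
PP_blend = 6.289042^3 - 273.15 = 248.7445 - 273.15 = -24.41

-24.41 degC


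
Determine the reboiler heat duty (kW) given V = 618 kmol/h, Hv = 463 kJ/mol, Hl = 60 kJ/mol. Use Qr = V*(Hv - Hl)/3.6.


Qr = 618 * (463 - 60) / 3.6 = 618 * 403 / 3.6 = 69180

69180 kW


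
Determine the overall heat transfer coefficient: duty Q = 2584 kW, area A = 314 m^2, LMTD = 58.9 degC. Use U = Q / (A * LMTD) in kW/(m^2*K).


From Q = U*A*LMTD, U = Q / (A * LMTD)
U = 2584 / (314 * 58.9) = 2584 / 18494.6 = 0.1397

0.1397 kW/(m^2*K)


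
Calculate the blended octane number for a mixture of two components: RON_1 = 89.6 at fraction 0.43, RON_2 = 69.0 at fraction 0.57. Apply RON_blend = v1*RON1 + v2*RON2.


Linear blending: RON_blend = sum(vi * RONi)
Contribution 1: 0.43 * 89.6 = 38.528
Contribution 2: 0.57 * 69.0 = 39.33
RON_blend = 38.528 + 39.33 = 77.858

77.858


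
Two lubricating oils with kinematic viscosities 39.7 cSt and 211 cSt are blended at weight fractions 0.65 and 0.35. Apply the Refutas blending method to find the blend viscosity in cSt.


Refutas method: VBN_i = 14.534*ln(ln(visc_i + 0.8)) + 10.975, blended linearly by mass fraction; since VBN is linear in VBI_i = ln(ln(visc_i + 0.8)) and the fractions sum to 1, blend VBI directly: visc = exp(exp(VBI_blend)) - 0.8
VBI_1 = ln(ln(39.7 + 0.8)) = 1.30868
VBI_2 = ln(ln(211 + 0.8)) = 1.67815
VBI_blend = 0.65 * 1.30868 + 0.35 * 1.67815 = 1.43799
visc_blend = exp(exp(1.43799)) - 0.8 = 66.71

66.71 cSt


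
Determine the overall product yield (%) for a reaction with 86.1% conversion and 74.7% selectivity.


Overall yield = conversion (%) * selectivity (%) / 100
Conversion = 86.1%, Selectivity = 74.7%
Y = 86.1 * 74.7 / 100
= 64.3167 %

64.3167 %


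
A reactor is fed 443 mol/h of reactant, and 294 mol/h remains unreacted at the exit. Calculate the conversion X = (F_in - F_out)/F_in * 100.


X = (F_in - F_out) / F_in * 100
Moles reacted = 443 - 294 = 149
X = 149 / 443 * 100
= 0.3363 * 100
= 33.63 %

33.63 %


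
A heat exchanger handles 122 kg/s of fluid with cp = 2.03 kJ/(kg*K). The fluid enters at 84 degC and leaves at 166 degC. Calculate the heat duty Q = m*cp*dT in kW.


Q = m_dot * cp * delta_T
delta_T = 166 - 84 = 82 K
Q = 122 * 2.03 * 82
= 247.66 * 82
= 20308.12 kW

20308.12 kW


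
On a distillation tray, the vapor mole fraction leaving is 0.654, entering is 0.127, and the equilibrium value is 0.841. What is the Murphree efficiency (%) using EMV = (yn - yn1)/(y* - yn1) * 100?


Murphree vapor efficiency: EMV = (y_n - y_(n-1)) / (y*_n - y_(n-1)) * 100
EMV = (0.654 - 0.127) / (0.841 - 0.127) * 100 = 0.527 / 0.714 * 100 = 73.81

73.81 %


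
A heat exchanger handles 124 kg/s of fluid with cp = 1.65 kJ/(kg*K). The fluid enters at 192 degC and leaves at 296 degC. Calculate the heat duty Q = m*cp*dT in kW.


Q = m_dot * cp * delta_T
delta_T = 296 - 192 = 104 K
Q = 124 * 1.65 * 104
= 204.6 * 104
= 21278.4 kW

21278.4 kW


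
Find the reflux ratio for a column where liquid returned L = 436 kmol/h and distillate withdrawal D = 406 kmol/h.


Reflux ratio definition: R = L / D (liquid returned / distillate withdrawn)
L = 436 kmol/h, D = 406 kmol/h
R = 436 / 406 = 1.074

1.074


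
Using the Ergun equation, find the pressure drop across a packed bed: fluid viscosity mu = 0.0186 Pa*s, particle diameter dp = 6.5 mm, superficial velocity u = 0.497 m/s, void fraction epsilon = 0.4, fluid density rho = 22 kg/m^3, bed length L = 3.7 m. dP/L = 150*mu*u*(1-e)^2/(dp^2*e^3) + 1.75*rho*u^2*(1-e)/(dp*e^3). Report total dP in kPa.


dp = 6.5 mm = 0.0065 m
Viscous term = 150*0.0186*0.497*(1-0.4)^2 / (0.0065^2*0.4^3) = 184611
Inertial term = 1.75*22*0.497^2*(1-0.4) / (0.0065*0.4^3) = 13716.1
dP/L = 184611 + 13716.1 = 198327 Pa/m
dP = 198327 * 3.7 / 1000 = 733.8 kPa

733.8 kPa


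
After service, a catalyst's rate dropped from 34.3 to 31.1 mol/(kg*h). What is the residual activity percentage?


Activity (%) = (rate_used / rate_fresh) * 100
rate_used = 31.1, rate_fresh = 34.3
= (31.1 / 34.3) * 100
= 0.9067 * 100 = 90.67

90.67 %


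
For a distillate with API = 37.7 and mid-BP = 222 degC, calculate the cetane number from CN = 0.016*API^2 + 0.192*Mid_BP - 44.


CN = 0.016 * 37.7^2 + 0.192 * 222 - 44
CN = 22.74064 + 42.624 - 44 = 21.36464

21.36464


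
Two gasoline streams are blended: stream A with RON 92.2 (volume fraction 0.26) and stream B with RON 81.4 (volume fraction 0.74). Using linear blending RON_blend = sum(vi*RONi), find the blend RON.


Linear blending: RON_blend = sum(vi * RONi)
Contribution 1: 0.26 * 92.2 = 23.972
Contribution 2: 0.74 * 81.4 = 60.236
RON_blend = 23.972 + 60.236 = 84.208

84.208


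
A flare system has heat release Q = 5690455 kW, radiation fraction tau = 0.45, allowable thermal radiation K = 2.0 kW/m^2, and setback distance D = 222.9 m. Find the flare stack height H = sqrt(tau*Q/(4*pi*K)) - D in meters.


tau*Q/(4*pi*K) = 0.45 * 5690455 / (4 * pi * 2.0) = 101887
sqrt(101887) = 319.197
H = 319.197 - 222.9 = 96.30

96.30 m


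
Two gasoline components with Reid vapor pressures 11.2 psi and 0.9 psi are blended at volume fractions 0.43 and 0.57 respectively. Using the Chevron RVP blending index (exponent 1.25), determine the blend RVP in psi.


Chevron index: RVP_blend = (sum xi*RVPi^1.25)^(1/1.25)
RVP^1.25 terms: 0.43 * 11.2^1.25 + 0.57 * 0.9^1.25 = 9.30997
RVP_blend = 9.30997^(1/1.25) = 5.959

5.959 psi


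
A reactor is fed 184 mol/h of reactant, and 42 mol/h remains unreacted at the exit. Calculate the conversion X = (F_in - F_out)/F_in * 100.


X = (F_in - F_out) / F_in * 100
Moles reacted = 184 - 42 = 142
X = 142 / 184 * 100
= 0.7717 * 100
= 77.17 %

77.17 %


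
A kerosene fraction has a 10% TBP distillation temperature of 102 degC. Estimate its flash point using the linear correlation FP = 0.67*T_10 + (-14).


FP = 0.67 * 102 + (-14) = 54.34

54.34 degC


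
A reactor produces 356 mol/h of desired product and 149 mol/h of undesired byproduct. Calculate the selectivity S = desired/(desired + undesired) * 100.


Selectivity = desired / (desired + undesired) * 100
Total products = 356 + 149 = 505 mol/h
S = 356 / 505 * 100
= 0.7050 * 100
= 70.50 %

70.50 %


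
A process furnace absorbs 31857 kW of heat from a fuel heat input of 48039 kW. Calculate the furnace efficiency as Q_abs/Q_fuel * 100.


Furnace efficiency = Q_absorbed / Q_fuel * 100
= 31857 / 48039 * 100 = 66.31

66.31 %


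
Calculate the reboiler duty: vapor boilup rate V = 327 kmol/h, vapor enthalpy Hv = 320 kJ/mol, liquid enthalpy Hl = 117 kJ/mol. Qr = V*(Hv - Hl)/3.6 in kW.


Qr = 327 * (320 - 117) / 3.6 = 327 * 203 / 3.6 = 18440

18440 kW


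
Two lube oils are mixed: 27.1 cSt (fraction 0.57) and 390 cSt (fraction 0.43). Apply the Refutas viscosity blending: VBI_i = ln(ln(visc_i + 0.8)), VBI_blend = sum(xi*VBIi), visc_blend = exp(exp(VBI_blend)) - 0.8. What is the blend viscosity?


Refutas method: VBN_i = 14.534*ln(ln(visc_i + 0.8)) + 10.975, blended linearly by mass fraction; since VBN is linear in VBI_i = ln(ln(visc_i + 0.8)) and the fractions sum to 1, blend VBI directly: visc = exp(exp(VBI_blend)) - 0.8
VBI_1 = ln(ln(27.1 + 0.8)) = 1.20256
VBI_2 = ln(ln(390 + 0.8)) = 1.78644
VBI_blend = 0.57 * 1.20256 + 0.43 * 1.78644 = 1.45363
visc_blend = exp(exp(1.45363)) - 0.8 = 71.34

71.34 cSt


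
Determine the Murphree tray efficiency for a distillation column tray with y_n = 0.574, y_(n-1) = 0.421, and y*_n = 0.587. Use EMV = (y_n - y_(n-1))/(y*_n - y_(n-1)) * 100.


Murphree vapor efficiency: EMV = (y_n - y_(n-1)) / (y*_n - y_(n-1)) * 100
EMV = (0.574 - 0.421) / (0.587 - 0.421) * 100 = 0.153 / 0.166 * 100 = 92.17

92.17 %


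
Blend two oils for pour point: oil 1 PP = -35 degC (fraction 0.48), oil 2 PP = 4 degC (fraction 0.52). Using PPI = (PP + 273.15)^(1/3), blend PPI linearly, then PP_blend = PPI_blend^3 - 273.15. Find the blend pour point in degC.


PPI_1 = (-35 + 273.15)^(1/3) = 6.198456
PPI_2 = (4 + 273.15)^(1/3) = 6.51986
PPI_blend = 0.48 * 6.198456 + 0.52 * 6.51986 = 6.365586
PP_blend = 6.365586^3 - 273.15 = 257.9379 - 273.15 = -15.21

-15.21 degC


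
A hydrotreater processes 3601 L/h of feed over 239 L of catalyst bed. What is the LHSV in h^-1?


LHSV = volumetric feed rate / catalyst volume
= 3601 L/h / 239 L
= 15.07 h^-1

15.07 h^-1


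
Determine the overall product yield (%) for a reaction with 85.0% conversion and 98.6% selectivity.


Overall yield = conversion (%) * selectivity (%) / 100
Conversion = 85.0%, Selectivity = 98.6%
Y = 85.0 * 98.6 / 100
= 83.81 %

83.81 %


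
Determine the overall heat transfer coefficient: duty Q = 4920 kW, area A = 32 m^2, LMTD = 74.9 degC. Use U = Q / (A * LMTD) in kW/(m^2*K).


From Q = U*A*LMTD, U = Q / (A * LMTD)
U = 4920 / (32 * 74.9) = 4920 / 2396.8 = 2.053

2.053 kW/(m^2*K)


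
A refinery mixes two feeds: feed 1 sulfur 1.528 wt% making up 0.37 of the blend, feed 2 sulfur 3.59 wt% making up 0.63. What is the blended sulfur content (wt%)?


Linear sulfur blending: S_blend = x1*S1 + x2*S2
Contribution 1: 0.37 * 1.528 = 0.56536 wt%
Contribution 2: 0.63 * 3.59 = 2.2617 wt%
S_blend = 0.56536 + 2.2617 = 2.82706

2.82706 wt%


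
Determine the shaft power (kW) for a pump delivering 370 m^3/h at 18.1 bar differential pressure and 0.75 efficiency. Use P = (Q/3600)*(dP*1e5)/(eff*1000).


Q = 370 / 3600 = 0.102778 m^3/s
P = 0.102778 * (18.1 * 1e5) / 0.75 / 1000 = 248.0

248.0 kW


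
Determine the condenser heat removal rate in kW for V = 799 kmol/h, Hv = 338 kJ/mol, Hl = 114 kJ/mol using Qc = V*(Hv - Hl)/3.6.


Qc = 799 * (338 - 114) / 3.6 = 799 * 224 / 3.6 = 49720

49720 kW


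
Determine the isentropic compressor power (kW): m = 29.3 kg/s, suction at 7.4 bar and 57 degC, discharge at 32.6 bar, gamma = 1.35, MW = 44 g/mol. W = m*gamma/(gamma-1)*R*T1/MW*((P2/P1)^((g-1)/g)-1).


Isentropic work: W = m*(gamma/(gamma-1))*(R*T1/MW)*((P2/P1)^((gamma-1)/gamma) - 1)
T1 = 57 + 273.15 = 330.15 K
Pressure ratio = 32.6 / 7.4 = 4.40541
Exponent = (1.35 - 1)/1.35 = 0.259259
(P2/P1)^exp - 1 = 4.40541^0.259259 - 1 = 0.468788
W = 29.3 * 1.35 / 0.35 * 8.314 * 330.15 / 44 * 0.468788 = 3305

3305 kW


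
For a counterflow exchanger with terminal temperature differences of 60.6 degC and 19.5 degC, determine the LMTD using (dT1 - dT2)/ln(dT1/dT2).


LMTD = (dT1 - dT2) / ln(dT1/dT2)
= (60.6 - 19.5) / ln(60.6 / 19.5) = 41.1 / 1.13388 = 36.25

36.25 degC


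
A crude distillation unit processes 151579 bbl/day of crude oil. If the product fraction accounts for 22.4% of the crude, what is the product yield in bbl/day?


Crude throughput = 151579 bbl/day
Fraction yield = 22.4%
yield = throughput * fraction / 100
yield = 151579 * 22.4 / 100 = 33953.696

33953.696 bbl/day


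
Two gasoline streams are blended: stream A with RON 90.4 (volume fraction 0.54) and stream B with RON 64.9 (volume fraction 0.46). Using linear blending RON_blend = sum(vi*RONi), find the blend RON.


Linear blending: RON_blend = sum(vi * RONi)
Contribution 1: 0.54 * 90.4 = 48.816
Contribution 2: 0.46 * 64.9 = 29.854
RON_blend = 48.816 + 29.854 = 78.67

78.67


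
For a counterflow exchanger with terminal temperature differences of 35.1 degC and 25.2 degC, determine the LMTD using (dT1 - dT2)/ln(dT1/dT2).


LMTD = (dT1 - dT2) / ln(dT1/dT2)
= (35.1 - 25.2) / ln(35.1 / 25.2) = 9.9 / 0.331357 = 29.88

29.88 degC


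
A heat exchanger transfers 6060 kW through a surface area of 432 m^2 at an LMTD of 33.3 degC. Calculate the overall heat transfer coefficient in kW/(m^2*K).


From Q = U*A*LMTD, U = Q / (A * LMTD)
U = 6060 / (432 * 33.3) = 6060 / 14385.6 = 0.4213

0.4213 kW/(m^2*K)


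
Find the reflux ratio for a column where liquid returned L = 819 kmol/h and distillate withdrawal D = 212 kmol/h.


Reflux ratio definition: R = L / D (liquid returned / distillate withdrawn)
L = 819 kmol/h, D = 212 kmol/h
R = 819 / 212 = 3.863

3.863


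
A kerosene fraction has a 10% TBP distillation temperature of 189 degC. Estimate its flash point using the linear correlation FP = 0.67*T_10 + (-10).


FP = 0.67 * 189 + (-10) = 116.63

116.63 degC


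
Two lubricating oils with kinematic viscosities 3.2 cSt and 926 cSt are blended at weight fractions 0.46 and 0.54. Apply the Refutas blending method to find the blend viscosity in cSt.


Refutas method: VBN_i = 14.534*ln(ln(visc_i + 0.8)) + 10.975, blended linearly by mass fraction; since VBN is linear in VBI_i = ln(ln(visc_i + 0.8)) and the fractions sum to 1, blend VBI directly: visc = exp(exp(VBI_blend)) - 0.8
VBI_1 = ln(ln(3.2 + 0.8)) = 0.326634
VBI_2 = ln(ln(926 + 0.8)) = 1.92158
VBI_blend = 0.46 * 0.326634 + 0.54 * 1.92158 = 1.1879
visc_blend = exp(exp(1.1879)) - 0.8 = 25.78

25.78 cSt


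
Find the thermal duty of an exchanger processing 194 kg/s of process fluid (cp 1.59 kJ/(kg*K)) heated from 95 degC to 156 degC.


Q = m_dot * cp * delta_T
delta_T = 156 - 95 = 61 K
Q = 194 * 1.59 * 61
= 308.46 * 61
= 18816.06 kW

18816.06 kW


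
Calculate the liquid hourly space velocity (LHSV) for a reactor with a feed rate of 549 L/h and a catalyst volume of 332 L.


LHSV = volumetric feed rate / catalyst volume
= 549 L/h / 332 L
= 1.654 h^-1

1.654 h^-1


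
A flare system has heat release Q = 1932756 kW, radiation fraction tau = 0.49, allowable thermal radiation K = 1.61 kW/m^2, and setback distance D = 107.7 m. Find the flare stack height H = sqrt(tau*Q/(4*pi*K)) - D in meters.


tau*Q/(4*pi*K) = 0.49 * 1932756 / (4 * pi * 1.61) = 46809.9
sqrt(46809.9) = 216.356
H = 216.356 - 107.7 = 108.7

108.7 m


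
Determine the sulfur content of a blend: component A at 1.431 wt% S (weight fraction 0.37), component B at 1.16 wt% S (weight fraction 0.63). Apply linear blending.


Linear sulfur blending: S_blend = x1*S1 + x2*S2
Contribution 1: 0.37 * 1.431 = 0.52947 wt%
Contribution 2: 0.63 * 1.16 = 0.7308 wt%
S_blend = 0.52947 + 0.7308 = 1.26027

1.26027 wt%


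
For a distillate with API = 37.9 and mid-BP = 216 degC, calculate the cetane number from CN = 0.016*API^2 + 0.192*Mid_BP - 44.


CN = 0.016 * 37.9^2 + 0.192 * 216 - 44
CN = 22.98256 + 41.472 - 44 = 20.45456

20.45456


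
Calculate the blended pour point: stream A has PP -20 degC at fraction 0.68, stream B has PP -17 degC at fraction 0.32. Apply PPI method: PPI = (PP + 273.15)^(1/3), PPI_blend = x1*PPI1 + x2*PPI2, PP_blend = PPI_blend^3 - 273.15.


PPI_1 = (-20 + 273.15)^(1/3) = 6.325953
PPI_2 = (-17 + 273.15)^(1/3) = 6.350844
PPI_blend = 0.68 * 6.325953 + 0.32 * 6.350844 = 6.333918
PP_blend = 6.333918^3 - 273.15 = 254.1074 - 273.15 = -19.04

-19.04 degC


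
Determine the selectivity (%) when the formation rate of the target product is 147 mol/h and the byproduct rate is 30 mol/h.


Selectivity = desired / (desired + undesired) * 100
Total products = 147 + 30 = 177 mol/h
S = 147 / 177 * 100
= 0.8305 * 100
= 83.05 %

83.05 %


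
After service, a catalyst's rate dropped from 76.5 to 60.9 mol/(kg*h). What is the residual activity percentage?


Activity (%) = (rate_used / rate_fresh) * 100
rate_used = 60.9, rate_fresh = 76.5
= (60.9 / 76.5) * 100
= 0.7961 * 100 = 79.61

79.61 %


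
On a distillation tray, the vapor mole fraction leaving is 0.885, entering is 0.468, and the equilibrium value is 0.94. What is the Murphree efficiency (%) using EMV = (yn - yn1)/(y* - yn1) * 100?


Murphree vapor efficiency: EMV = (y_n - y_(n-1)) / (y*_n - y_(n-1)) * 100
EMV = (0.885 - 0.468) / (0.94 - 0.468) * 100 = 0.417 / 0.472 * 100 = 88.35

88.35 %


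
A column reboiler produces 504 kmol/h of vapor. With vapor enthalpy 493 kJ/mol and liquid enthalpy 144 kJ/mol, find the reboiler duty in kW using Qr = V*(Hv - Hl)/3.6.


Qr = 504 * (493 - 144) / 3.6 = 504 * 349 / 3.6 = 48860

48860 kW


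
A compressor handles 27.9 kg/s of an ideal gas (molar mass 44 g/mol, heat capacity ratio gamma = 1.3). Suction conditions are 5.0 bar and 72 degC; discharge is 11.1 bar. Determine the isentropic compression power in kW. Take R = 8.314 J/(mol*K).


Isentropic work: W = m*(gamma/(gamma-1))*(R*T1/MW)*((P2/P1)^((gamma-1)/gamma) - 1)
T1 = 72 + 273.15 = 345.15 K
Pressure ratio = 11.1 / 5.0 = 2.22
Exponent = (1.3 - 1)/1.3 = 0.230769
(P2/P1)^exp - 1 = 2.22^0.230769 - 1 = 0.202064
W = 27.9 * 1.3 / 0.3 * 8.314 * 345.15 / 44 * 0.202064 = 1593

1593 kW


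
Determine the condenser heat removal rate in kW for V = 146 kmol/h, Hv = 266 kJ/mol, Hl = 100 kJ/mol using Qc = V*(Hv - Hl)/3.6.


Qc = 146 * (266 - 100) / 3.6 = 146 * 166 / 3.6 = 6732

6732 kW


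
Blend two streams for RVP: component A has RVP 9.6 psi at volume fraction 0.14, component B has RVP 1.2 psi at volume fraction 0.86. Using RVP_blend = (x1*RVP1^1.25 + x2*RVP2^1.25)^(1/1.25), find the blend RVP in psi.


Chevron index: RVP_blend = (sum xi*RVPi^1.25)^(1/1.25)
RVP^1.25 terms: 0.14 * 9.6^1.25 + 0.86 * 1.2^1.25 = 3.44587
RVP_blend = 3.44587^(1/1.25) = 2.691

2.691 psi


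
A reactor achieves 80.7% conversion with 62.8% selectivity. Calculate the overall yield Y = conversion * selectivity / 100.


Overall yield = conversion (%) * selectivity (%) / 100
Conversion = 80.7%, Selectivity = 62.8%
Y = 80.7 * 62.8 / 100
= 50.6796 %

50.6796 %


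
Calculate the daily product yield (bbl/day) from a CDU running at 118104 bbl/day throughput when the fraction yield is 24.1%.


Crude throughput = 118104 bbl/day
Fraction yield = 24.1%
yield = throughput * fraction / 100
yield = 118104 * 24.1 / 100 = 28463.064

28463.064 bbl/day


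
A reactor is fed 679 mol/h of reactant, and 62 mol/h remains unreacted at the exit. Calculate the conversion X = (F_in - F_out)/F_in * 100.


X = (F_in - F_out) / F_in * 100
Moles reacted = 679 - 62 = 617
X = 617 / 679 * 100
= 0.9087 * 100
= 90.87 %

90.87 %


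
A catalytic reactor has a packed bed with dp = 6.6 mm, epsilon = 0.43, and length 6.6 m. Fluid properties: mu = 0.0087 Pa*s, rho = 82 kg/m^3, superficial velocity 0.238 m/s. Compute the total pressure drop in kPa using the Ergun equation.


dp = 6.6 mm = 0.0066 m
Viscous term = 150*0.0087*0.238*(1-0.43)^2 / (0.0066^2*0.43^3) = 29136.9
Inertial term = 1.75*82*0.238^2*(1-0.43) / (0.0066*0.43^3) = 8829.4
dP/L = 29136.9 + 8829.4 = 37966.3 Pa/m
dP = 37966.3 * 6.6 / 1000 = 250.6 kPa

250.6 kPa


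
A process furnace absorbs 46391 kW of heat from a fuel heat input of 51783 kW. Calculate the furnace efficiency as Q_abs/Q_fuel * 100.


Furnace efficiency = Q_absorbed / Q_fuel * 100
= 46391 / 51783 * 100 = 89.59

89.59 %


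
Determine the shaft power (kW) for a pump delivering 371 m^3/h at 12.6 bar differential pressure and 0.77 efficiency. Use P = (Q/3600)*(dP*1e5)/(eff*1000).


Q = 371 / 3600 = 0.103056 m^3/s
P = 0.103056 * (12.6 * 1e5) / 0.77 / 1000 = 168.6

168.6 kW


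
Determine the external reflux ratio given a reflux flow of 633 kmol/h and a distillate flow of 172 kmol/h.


Reflux ratio definition: R = L / D (liquid returned / distillate withdrawn)
L = 633 kmol/h, D = 172 kmol/h
R = 633 / 172 = 3.680

3.680


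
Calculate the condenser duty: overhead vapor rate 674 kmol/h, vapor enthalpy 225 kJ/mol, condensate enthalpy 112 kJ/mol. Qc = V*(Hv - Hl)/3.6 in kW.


Qc = 674 * (225 - 112) / 3.6 = 674 * 113 / 3.6 = 21160

21160 kW


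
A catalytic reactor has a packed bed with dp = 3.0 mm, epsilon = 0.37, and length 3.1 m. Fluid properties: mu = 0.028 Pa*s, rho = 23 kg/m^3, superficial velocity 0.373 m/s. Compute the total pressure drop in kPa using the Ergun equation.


dp = 3.0 mm = 0.003 m
Viscous term = 150*0.028*0.373*(1-0.37)^2 / (0.003^2*0.37^3) = 1363930
Inertial term = 1.75*23*0.373^2*(1-0.37) / (0.003*0.37^3) = 23216.5
dP/L = 1363930 + 23216.5 = 1387150 Pa/m
dP = 1387150 * 3.1 / 1000 = 4300 kPa

4300 kPa


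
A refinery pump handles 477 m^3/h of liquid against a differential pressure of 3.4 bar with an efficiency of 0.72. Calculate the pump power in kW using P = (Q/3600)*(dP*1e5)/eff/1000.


Q = 477 / 3600 = 0.1325 m^3/s
P = 0.1325 * (3.4 * 1e5) / 0.72 / 1000 = 62.57

62.57 kW


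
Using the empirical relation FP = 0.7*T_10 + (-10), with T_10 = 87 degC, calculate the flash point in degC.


FP = 0.7 * 87 + (-10) = 50.9

50.9 degC


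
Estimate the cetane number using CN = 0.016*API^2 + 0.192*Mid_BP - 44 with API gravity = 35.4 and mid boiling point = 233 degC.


CN = 0.016 * 35.4^2 + 0.192 * 233 - 44
CN = 20.05056 + 44.736 - 44 = 20.78656

20.78656


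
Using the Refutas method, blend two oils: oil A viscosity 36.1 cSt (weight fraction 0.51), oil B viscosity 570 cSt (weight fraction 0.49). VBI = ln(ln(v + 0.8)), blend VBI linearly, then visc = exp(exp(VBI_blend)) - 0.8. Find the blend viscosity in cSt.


Refutas method: VBN_i = 14.534*ln(ln(visc_i + 0.8)) + 10.975, blended linearly by mass fraction; since VBN is linear in VBI_i = ln(ln(visc_i + 0.8)) and the fractions sum to 1, blend VBI directly: visc = exp(exp(VBI_blend)) - 0.8
VBI_1 = ln(ln(36.1 + 0.8)) = 1.28321
VBI_2 = ln(ln(570 + 0.8)) = 1.84799
VBI_blend = 0.51 * 1.28321 + 0.49 * 1.84799 = 1.55995
visc_blend = exp(exp(1.55995)) - 0.8 = 115.8

115.8 cSt


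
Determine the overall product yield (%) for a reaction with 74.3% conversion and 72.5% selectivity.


Overall yield = conversion (%) * selectivity (%) / 100
Conversion = 74.3%, Selectivity = 72.5%
Y = 74.3 * 72.5 / 100
= 53.8675 %

53.8675 %


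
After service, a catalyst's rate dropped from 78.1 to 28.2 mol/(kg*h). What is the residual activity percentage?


Activity (%) = (rate_used / rate_fresh) * 100
rate_used = 28.2, rate_fresh = 78.1
= (28.2 / 78.1) * 100
= 0.3611 * 100 = 36.11

36.11 %


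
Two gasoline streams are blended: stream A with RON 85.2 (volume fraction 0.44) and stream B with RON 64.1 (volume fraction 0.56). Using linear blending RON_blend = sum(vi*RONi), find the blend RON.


Linear blending: RON_blend = sum(vi * RONi)
Contribution 1: 0.44 * 85.2 = 37.488
Contribution 2: 0.56 * 64.1 = 35.896
RON_blend = 37.488 + 35.896 = 73.384

73.384


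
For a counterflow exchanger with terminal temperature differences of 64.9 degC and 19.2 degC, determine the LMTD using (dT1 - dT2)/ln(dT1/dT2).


LMTD = (dT1 - dT2) / ln(dT1/dT2)
= (64.9 - 19.2) / ln(64.9 / 19.2) = 45.7 / 1.21794 = 37.52

37.52 degC


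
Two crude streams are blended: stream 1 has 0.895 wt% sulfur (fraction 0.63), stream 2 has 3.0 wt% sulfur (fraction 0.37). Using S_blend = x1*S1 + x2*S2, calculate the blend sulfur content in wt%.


Linear sulfur blending: S_blend = x1*S1 + x2*S2
Contribution 1: 0.63 * 0.895 = 0.56385 wt%
Contribution 2: 0.37 * 3.0 = 1.11 wt%
S_blend = 0.56385 + 1.11 = 1.67385

1.67385 wt%


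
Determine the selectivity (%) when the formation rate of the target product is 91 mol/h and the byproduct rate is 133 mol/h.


Selectivity = desired / (desired + undesired) * 100
Total products = 91 + 133 = 224 mol/h
S = 91 / 224 * 100
= 0.4062 * 100
= 40.62 %

40.62 %


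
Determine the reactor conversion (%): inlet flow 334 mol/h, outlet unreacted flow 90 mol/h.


X = (F_in - F_out) / F_in * 100
Moles reacted = 334 - 90 = 244
X = 244 / 334 * 100
= 0.7305 * 100
= 73.05 %

73.05 %


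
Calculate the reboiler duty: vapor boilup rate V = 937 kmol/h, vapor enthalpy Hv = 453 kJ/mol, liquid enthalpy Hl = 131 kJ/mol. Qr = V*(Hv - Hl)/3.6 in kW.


Qr = 937 * (453 - 131) / 3.6 = 937 * 322 / 3.6 = 83810

83810 kW


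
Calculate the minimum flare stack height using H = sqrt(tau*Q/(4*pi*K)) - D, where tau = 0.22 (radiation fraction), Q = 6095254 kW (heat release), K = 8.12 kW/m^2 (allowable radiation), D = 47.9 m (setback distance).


tau*Q/(4*pi*K) = 0.22 * 6095254 / (4 * pi * 8.12) = 13141.6
sqrt(13141.6) = 114.637
H = 114.637 - 47.9 = 66.74

66.74 m


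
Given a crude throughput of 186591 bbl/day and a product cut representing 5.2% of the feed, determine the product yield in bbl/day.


Crude throughput = 186591 bbl/day
Fraction yield = 5.2%
yield = throughput * fraction / 100
yield = 186591 * 5.2 / 100 = 9702.732

9702.732 bbl/day


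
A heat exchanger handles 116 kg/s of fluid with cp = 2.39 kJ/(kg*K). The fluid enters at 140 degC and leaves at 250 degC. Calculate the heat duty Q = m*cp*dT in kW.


Q = m_dot * cp * delta_T
delta_T = 250 - 140 = 110 K
Q = 116 * 2.39 * 110
= 277.24 * 110
= 30496.4 kW

30496.4 kW


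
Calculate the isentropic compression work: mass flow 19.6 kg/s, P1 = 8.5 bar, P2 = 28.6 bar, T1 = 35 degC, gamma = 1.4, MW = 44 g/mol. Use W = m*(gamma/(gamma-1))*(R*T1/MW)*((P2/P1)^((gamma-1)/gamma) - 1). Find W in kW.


Isentropic work: W = m*(gamma/(gamma-1))*(R*T1/MW)*((P2/P1)^((gamma-1)/gamma) - 1)
T1 = 35 + 273.15 = 308.15 K
Pressure ratio = 28.6 / 8.5 = 3.36471
Exponent = (1.4 - 1)/1.4 = 0.285714
(P2/P1)^exp - 1 = 3.36471^0.285714 - 1 = 0.414348
W = 19.6 * 1.4 / 0.4 * 8.314 * 308.15 / 44 * 0.414348 = 1655

1655 kW


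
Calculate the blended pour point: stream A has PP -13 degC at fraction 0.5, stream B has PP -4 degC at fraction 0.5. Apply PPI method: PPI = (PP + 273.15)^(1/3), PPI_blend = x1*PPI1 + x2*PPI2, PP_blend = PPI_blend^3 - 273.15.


PPI_1 = (-13 + 273.15)^(1/3) = 6.383731
PPI_2 = (-4 + 273.15)^(1/3) = 6.456514
PPI_blend = 0.5 * 6.383731 + 0.5 * 6.456514 = 6.420122
PP_blend = 6.420122^3 - 273.15 = 264.6244 - 273.15 = -8.53

-8.53 degC


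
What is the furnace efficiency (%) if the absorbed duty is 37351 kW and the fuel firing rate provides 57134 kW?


Furnace efficiency = Q_absorbed / Q_fuel * 100
= 37351 / 57134 * 100 = 65.37

65.37 %


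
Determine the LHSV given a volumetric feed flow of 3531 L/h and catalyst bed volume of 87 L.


LHSV = volumetric feed rate / catalyst volume
= 3531 L/h / 87 L
= 40.59 h^-1

40.59 h^-1


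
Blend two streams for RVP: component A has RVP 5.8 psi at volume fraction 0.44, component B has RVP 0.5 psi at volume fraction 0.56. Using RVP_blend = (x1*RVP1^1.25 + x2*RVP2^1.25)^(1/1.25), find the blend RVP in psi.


Chevron index: RVP_blend = (sum xi*RVPi^1.25)^(1/1.25)
RVP^1.25 terms: 0.44 * 5.8^1.25 + 0.56 * 0.5^1.25 = 4.19584
RVP_blend = 4.19584^(1/1.25) = 3.150

3.150 psi


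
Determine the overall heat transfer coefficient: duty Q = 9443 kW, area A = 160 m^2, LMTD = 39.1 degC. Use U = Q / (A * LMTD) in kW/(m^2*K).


From Q = U*A*LMTD, U = Q / (A * LMTD)
U = 9443 / (160 * 39.1) = 9443 / 6256 = 1.509

1.509 kW/(m^2*K)


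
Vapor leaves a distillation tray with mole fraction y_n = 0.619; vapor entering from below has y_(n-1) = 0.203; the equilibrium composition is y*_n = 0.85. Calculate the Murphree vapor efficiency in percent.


Murphree vapor efficiency: EMV = (y_n - y_(n-1)) / (y*_n - y_(n-1)) * 100
EMV = (0.619 - 0.203) / (0.85 - 0.203) * 100 = 0.416 / 0.647 * 100 = 64.30

64.30 %


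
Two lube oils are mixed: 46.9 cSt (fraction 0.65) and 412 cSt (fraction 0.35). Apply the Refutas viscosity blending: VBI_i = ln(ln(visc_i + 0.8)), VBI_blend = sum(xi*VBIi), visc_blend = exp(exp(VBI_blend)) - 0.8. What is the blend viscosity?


Refutas method: VBN_i = 14.534*ln(ln(visc_i + 0.8)) + 10.975, blended linearly by mass fraction; since VBN is linear in VBI_i = ln(ln(visc_i + 0.8)) and the fractions sum to 1, blend VBI directly: visc = exp(exp(VBI_blend)) - 0.8
VBI_1 = ln(ln(46.9 + 0.8)) = 1.35194
VBI_2 = ln(ln(412 + 0.8)) = 1.79558
VBI_blend = 0.65 * 1.35194 + 0.35 * 1.79558 = 1.50721
visc_blend = exp(exp(1.50721)) - 0.8 = 90.50

90.50 cSt


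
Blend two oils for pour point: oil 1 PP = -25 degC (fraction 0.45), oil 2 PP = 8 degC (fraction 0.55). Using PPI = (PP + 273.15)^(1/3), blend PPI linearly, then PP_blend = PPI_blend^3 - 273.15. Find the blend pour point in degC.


PPI_1 = (-25 + 273.15)^(1/3) = 6.284028
PPI_2 = (8 + 273.15)^(1/3) = 6.551077
PPI_blend = 0.45 * 6.284028 + 0.55 * 6.551077 = 6.430905
PP_blend = 6.430905^3 - 273.15 = 265.96 - 273.15 = -7.19

-7.19 degC


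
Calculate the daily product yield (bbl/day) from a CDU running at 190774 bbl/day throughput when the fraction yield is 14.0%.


Crude throughput = 190774 bbl/day
Fraction yield = 14.0%
yield = throughput * fraction / 100
yield = 190774 * 14.0 / 100 = 26708.36

26708.36 bbl/day


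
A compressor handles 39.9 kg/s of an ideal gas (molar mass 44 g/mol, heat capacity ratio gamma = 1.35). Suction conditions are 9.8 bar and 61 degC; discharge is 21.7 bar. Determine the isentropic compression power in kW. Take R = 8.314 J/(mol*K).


Isentropic work: W = m*(gamma/(gamma-1))*(R*T1/MW)*((P2/P1)^((gamma-1)/gamma) - 1)
T1 = 61 + 273.15 = 334.15 K
Pressure ratio = 21.7 / 9.8 = 2.21429
Exponent = (1.35 - 1)/1.35 = 0.259259
(P2/P1)^exp - 1 = 2.21429^0.259259 - 1 = 0.228868
W = 39.9 * 1.35 / 0.35 * 8.314 * 334.15 / 44 * 0.228868 = 2224

2224 kW


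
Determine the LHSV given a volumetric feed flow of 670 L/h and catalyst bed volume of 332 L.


LHSV = volumetric feed rate / catalyst volume
= 670 L/h / 332 L
= 2.018 h^-1

2.018 h^-1


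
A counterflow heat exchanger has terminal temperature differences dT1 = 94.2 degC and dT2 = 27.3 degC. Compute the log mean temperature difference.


LMTD = (dT1 - dT2) / ln(dT1/dT2)
= (94.2 - 27.3) / ln(94.2 / 27.3) = 66.9 / 1.23853 = 54.02

54.02 degC


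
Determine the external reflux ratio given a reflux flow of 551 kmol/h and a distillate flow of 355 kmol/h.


Reflux ratio definition: R = L / D (liquid returned / distillate withdrawn)
L = 551 kmol/h, D = 355 kmol/h
R = 551 / 355 = 1.552

1.552


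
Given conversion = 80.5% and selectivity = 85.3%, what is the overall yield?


Overall yield = conversion (%) * selectivity (%) / 100
Conversion = 80.5%, Selectivity = 85.3%
Y = 80.5 * 85.3 / 100
= 68.6665 %

68.6665 %


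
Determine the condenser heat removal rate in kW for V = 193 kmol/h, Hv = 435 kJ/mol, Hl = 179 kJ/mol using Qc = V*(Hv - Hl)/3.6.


Qc = 193 * (435 - 179) / 3.6 = 193 * 256 / 3.6 = 13720

13720 kW


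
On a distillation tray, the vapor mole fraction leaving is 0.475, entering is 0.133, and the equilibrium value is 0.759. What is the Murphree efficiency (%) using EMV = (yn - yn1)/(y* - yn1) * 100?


Murphree vapor efficiency: EMV = (y_n - y_(n-1)) / (y*_n - y_(n-1)) * 100
EMV = (0.475 - 0.133) / (0.759 - 0.133) * 100 = 0.342 / 0.626 * 100 = 54.63

54.63 %


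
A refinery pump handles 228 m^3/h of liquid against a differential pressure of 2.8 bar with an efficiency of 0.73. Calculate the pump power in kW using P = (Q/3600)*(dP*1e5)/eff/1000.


Q = 228 / 3600 = 0.0633333 m^3/s
P = 0.0633333 * (2.8 * 1e5) / 0.73 / 1000 = 24.29

24.29 kW


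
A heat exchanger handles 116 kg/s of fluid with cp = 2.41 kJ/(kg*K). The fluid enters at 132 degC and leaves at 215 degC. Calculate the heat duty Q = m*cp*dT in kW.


Q = m_dot * cp * delta_T
delta_T = 215 - 132 = 83 K
Q = 116 * 2.41 * 83
= 279.56 * 83
= 23203.48 kW

23203.48 kW


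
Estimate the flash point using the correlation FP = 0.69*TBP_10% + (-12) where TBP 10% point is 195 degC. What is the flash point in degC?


FP = 0.69 * 195 + (-12) = 122.55

122.55 degC


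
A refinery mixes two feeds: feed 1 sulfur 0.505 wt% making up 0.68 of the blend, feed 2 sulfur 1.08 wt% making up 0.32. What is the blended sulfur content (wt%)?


Linear sulfur blending: S_blend = x1*S1 + x2*S2
Contribution 1: 0.68 * 0.505 = 0.3434 wt%
Contribution 2: 0.32 * 1.08 = 0.3456 wt%
S_blend = 0.3434 + 0.3456 = 0.689

0.689 wt%


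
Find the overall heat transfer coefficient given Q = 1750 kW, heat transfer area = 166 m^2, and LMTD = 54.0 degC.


From Q = U*A*LMTD, U = Q / (A * LMTD)
U = 1750 / (166 * 54.0) = 1750 / 8964 = 0.1952

0.1952 kW/(m^2*K)


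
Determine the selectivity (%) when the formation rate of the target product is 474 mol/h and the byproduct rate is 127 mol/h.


Selectivity = desired / (desired + undesired) * 100
Total products = 474 + 127 = 601 mol/h
S = 474 / 601 * 100
= 0.7887 * 100
= 78.87 %

78.87 %


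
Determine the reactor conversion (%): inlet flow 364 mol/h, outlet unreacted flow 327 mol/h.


X = (F_in - F_out) / F_in * 100
Moles reacted = 364 - 327 = 37
X = 37 / 364 * 100
= 0.1016 * 100
= 10.16 %

10.16 %


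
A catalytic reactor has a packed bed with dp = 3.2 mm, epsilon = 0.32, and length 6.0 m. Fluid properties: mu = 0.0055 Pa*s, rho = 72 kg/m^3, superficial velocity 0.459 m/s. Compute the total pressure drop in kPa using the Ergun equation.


dp = 3.2 mm = 0.0032 m
Viscous term = 150*0.0055*0.459*(1-0.32)^2 / (0.0032^2*0.32^3) = 521837
Inertial term = 1.75*72*0.459^2*(1-0.32) / (0.0032*0.32^3) = 172149
dP/L = 521837 + 172149 = 693986 Pa/m
dP = 693986 * 6.0 / 1000 = 4164 kPa

4164 kPa


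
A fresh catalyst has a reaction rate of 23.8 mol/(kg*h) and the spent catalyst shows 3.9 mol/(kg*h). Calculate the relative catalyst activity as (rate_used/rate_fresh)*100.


Activity (%) = (rate_used / rate_fresh) * 100
rate_used = 3.9, rate_fresh = 23.8
= (3.9 / 23.8) * 100
= 0.1639 * 100 = 16.39

16.39 %


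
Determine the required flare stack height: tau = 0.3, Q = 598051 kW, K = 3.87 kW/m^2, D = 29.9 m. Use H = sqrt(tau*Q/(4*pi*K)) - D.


tau*Q/(4*pi*K) = 0.3 * 598051 / (4 * pi * 3.87) = 3689.25
sqrt(3689.25) = 60.7392
H = 60.7392 - 29.9 = 30.84

30.84 m


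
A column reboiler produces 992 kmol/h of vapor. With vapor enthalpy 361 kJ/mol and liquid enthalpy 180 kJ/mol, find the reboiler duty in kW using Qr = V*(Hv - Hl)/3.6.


Qr = 992 * (361 - 180) / 3.6 = 992 * 181 / 3.6 = 49880

49880 kW


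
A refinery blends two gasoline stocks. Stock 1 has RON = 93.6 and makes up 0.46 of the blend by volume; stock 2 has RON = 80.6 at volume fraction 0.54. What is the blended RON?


Linear blending: RON_blend = sum(vi * RONi)
Contribution 1: 0.46 * 93.6 = 43.056
Contribution 2: 0.54 * 80.6 = 43.524
RON_blend = 43.056 + 43.524 = 86.58

86.58


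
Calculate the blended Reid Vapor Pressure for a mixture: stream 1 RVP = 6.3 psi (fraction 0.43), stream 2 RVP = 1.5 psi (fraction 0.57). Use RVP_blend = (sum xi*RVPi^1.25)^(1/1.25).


Chevron index: RVP_blend = (sum xi*RVPi^1.25)^(1/1.25)
RVP^1.25 terms: 0.43 * 6.3^1.25 + 0.57 * 1.5^1.25 = 5.23806
RVP_blend = 5.23806^(1/1.25) = 3.761

3.761 psi


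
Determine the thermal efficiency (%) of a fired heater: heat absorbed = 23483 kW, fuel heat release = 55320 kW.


Furnace efficiency = Q_absorbed / Q_fuel * 100
= 23483 / 55320 * 100 = 42.45

42.45 %


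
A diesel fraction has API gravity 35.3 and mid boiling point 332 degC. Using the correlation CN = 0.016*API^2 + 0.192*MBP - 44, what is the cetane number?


CN = 0.016 * 35.3^2 + 0.192 * 332 - 44
CN = 19.93744 + 63.744 - 44 = 39.68144

39.68144


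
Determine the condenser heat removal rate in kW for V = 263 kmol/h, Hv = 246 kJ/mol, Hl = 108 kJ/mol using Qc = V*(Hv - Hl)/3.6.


Qc = 263 * (246 - 108) / 3.6 = 263 * 138 / 3.6 = 10080

10080 kW


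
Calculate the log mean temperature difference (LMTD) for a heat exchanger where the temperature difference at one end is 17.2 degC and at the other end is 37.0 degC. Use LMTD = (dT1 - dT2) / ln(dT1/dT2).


LMTD = (dT1 - dT2) / ln(dT1/dT2)
= (17.2 - 37.0) / ln(17.2 / 37.0) = -19.8 / -0.766009 = 25.85

25.85 degC


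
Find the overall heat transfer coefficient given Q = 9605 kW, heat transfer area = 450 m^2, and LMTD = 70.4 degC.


From Q = U*A*LMTD, U = Q / (A * LMTD)
U = 9605 / (450 * 70.4) = 9605 / 31680 = 0.3032

0.3032 kW/(m^2*K)


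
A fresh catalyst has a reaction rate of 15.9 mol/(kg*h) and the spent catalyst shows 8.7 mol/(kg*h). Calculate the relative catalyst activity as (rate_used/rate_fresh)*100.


Activity (%) = (rate_used / rate_fresh) * 100
rate_used = 8.7, rate_fresh = 15.9
= (8.7 / 15.9) * 100
= 0.5472 * 100 = 54.72

54.72 %


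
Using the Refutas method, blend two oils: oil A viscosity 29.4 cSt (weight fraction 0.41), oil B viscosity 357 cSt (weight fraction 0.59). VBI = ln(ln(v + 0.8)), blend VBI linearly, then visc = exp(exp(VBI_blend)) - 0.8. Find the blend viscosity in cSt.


Refutas method: VBN_i = 14.534*ln(ln(visc_i + 0.8)) + 10.975, blended linearly by mass fraction; since VBN is linear in VBI_i = ln(ln(visc_i + 0.8)) and the fractions sum to 1, blend VBI directly: visc = exp(exp(VBI_blend)) - 0.8
VBI_1 = ln(ln(29.4 + 0.8)) = 1.22608
VBI_2 = ln(ln(357 + 0.8)) = 1.77155
VBI_blend = 0.41 * 1.22608 + 0.59 * 1.77155 = 1.54791
visc_blend = exp(exp(1.54791)) - 0.8 = 109.3

109.3 cSt


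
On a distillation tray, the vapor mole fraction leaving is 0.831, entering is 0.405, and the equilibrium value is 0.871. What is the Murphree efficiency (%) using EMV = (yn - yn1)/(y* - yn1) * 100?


Murphree vapor efficiency: EMV = (y_n - y_(n-1)) / (y*_n - y_(n-1)) * 100
EMV = (0.831 - 0.405) / (0.871 - 0.405) * 100 = 0.426 / 0.466 * 100 = 91.42

91.42 %


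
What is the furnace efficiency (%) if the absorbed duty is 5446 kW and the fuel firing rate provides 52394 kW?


Furnace efficiency = Q_absorbed / Q_fuel * 100
= 5446 / 52394 * 100 = 10.39

10.39 %


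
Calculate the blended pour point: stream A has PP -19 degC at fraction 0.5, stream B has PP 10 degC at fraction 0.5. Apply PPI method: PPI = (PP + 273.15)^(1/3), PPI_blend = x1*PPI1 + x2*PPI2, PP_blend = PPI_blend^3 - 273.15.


PPI_1 = (-19 + 273.15)^(1/3) = 6.334272
PPI_2 = (10 + 273.15)^(1/3) = 6.566574
PPI_blend = 0.5 * 6.334272 + 0.5 * 6.566574 = 6.450423
PP_blend = 6.450423^3 - 273.15 = 268.3889 - 273.15 = -4.76

-4.76 degC


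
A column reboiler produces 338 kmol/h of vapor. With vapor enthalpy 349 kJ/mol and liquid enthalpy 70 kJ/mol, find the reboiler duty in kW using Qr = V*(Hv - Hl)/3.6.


Qr = 338 * (349 - 70) / 3.6 = 338 * 279 / 3.6 = 26200

26200 kW


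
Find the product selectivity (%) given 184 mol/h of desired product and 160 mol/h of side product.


Selectivity = desired / (desired + undesired) * 100
Total products = 184 + 160 = 344 mol/h
S = 184 / 344 * 100
= 0.5349 * 100
= 53.49 %

53.49 %


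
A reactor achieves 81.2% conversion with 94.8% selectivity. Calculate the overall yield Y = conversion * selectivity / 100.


Overall yield = conversion (%) * selectivity (%) / 100
Conversion = 81.2%, Selectivity = 94.8%
Y = 81.2 * 94.8 / 100
= 76.9776 %

76.9776 %


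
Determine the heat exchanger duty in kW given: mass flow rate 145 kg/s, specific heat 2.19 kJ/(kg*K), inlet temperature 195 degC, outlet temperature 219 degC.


Q = m_dot * cp * delta_T
delta_T = 219 - 195 = 24 K
Q = 145 * 2.19 * 24
= 317.55 * 24
= 7621.2 kW

7621.2 kW
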